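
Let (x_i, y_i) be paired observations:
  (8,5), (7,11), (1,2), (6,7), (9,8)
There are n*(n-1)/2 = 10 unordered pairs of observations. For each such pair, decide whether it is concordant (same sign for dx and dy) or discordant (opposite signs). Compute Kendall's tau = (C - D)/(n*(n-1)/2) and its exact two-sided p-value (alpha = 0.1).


Step 1: Enumerate the 10 unordered pairs (i,j) with i<j and classify each by sign(x_j-x_i) * sign(y_j-y_i).
  (1,2):dx=-1,dy=+6->D; (1,3):dx=-7,dy=-3->C; (1,4):dx=-2,dy=+2->D; (1,5):dx=+1,dy=+3->C
  (2,3):dx=-6,dy=-9->C; (2,4):dx=-1,dy=-4->C; (2,5):dx=+2,dy=-3->D; (3,4):dx=+5,dy=+5->C
  (3,5):dx=+8,dy=+6->C; (4,5):dx=+3,dy=+1->C
Step 2: C = 7, D = 3, total pairs = 10.
Step 3: tau = (C - D)/(n(n-1)/2) = (7 - 3)/10 = 0.400000.
Step 4: Exact two-sided p-value (enumerate n! = 120 permutations of y under H0): p = 0.483333.
Step 5: alpha = 0.1. fail to reject H0.

tau_b = 0.4000 (C=7, D=3), p = 0.483333, fail to reject H0.


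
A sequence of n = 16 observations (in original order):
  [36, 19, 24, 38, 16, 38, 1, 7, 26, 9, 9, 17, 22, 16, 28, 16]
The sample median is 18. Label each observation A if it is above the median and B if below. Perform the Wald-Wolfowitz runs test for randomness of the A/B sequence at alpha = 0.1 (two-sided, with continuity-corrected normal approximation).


Step 1: Compute median = 18; label A = above, B = below.
Labels in order: AAAABABBABBBABAB  (n_A = 8, n_B = 8)
Step 2: Count runs R = 10.
Step 3: Under H0 (random ordering), E[R] = 2*n_A*n_B/(n_A+n_B) + 1 = 2*8*8/16 + 1 = 9.0000.
        Var[R] = 2*n_A*n_B*(2*n_A*n_B - n_A - n_B) / ((n_A+n_B)^2 * (n_A+n_B-1)) = 14336/3840 = 3.7333.
        SD[R] = 1.9322.
Step 4: Continuity-corrected z = (R - 0.5 - E[R]) / SD[R] = (10 - 0.5 - 9.0000) / 1.9322 = 0.2588.
Step 5: Two-sided p-value via normal approximation = 2*(1 - Phi(|z|)) = 0.795809.
Step 6: alpha = 0.1. fail to reject H0.

R = 10, z = 0.2588, p = 0.795809, fail to reject H0.


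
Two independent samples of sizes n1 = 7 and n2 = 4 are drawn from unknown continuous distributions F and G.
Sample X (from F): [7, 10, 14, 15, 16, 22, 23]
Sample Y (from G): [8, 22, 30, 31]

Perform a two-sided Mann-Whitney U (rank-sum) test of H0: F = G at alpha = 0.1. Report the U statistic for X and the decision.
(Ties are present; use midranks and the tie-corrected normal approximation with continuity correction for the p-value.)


Step 1: Combine and sort all 11 observations; assign midranks.
sorted (value, group): (7,X), (8,Y), (10,X), (14,X), (15,X), (16,X), (22,X), (22,Y), (23,X), (30,Y), (31,Y)
ranks: 7->1, 8->2, 10->3, 14->4, 15->5, 16->6, 22->7.5, 22->7.5, 23->9, 30->10, 31->11
Step 2: Rank sum for X: R1 = 1 + 3 + 4 + 5 + 6 + 7.5 + 9 = 35.5.
Step 3: U_X = R1 - n1(n1+1)/2 = 35.5 - 7*8/2 = 35.5 - 28 = 7.5.
       U_Y = n1*n2 - U_X = 28 - 7.5 = 20.5.
Step 4: Ties are present, so use the tie-corrected normal approximation (with continuity correction) for the p-value.
Step 5: p-value = 0.255756; compare to alpha = 0.1. fail to reject H0.

U_X = 7.5, p = 0.255756, fail to reject H0 at alpha = 0.1.


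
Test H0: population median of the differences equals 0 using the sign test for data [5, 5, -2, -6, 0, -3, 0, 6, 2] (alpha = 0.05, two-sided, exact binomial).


Step 1: Discard zero differences. Original n = 9; n_eff = number of nonzero differences = 7.
Nonzero differences (with sign): +5, +5, -2, -6, -3, +6, +2
Step 2: Count signs: positive = 4, negative = 3.
Step 3: Under H0: P(positive) = 0.5, so the number of positives S ~ Bin(7, 0.5).
Step 4: Two-sided exact p-value = sum of Bin(7,0.5) probabilities at or below the observed probability = 1.000000.
Step 5: alpha = 0.05. fail to reject H0.

n_eff = 7, pos = 4, neg = 3, p = 1.000000, fail to reject H0.


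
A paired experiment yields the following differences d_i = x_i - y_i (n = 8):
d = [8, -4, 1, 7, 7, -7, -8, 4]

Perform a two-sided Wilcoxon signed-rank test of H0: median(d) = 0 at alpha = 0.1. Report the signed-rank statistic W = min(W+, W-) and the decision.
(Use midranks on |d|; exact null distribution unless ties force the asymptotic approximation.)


Step 1: Drop any zero differences (none here) and take |d_i|.
|d| = [8, 4, 1, 7, 7, 7, 8, 4]
Step 2: Midrank |d_i| (ties get averaged ranks).
ranks: |8|->7.5, |4|->2.5, |1|->1, |7|->5, |7|->5, |7|->5, |8|->7.5, |4|->2.5
Step 3: Attach original signs; sum ranks with positive sign and with negative sign.
W+ = 7.5 + 1 + 5 + 5 + 2.5 = 21
W- = 2.5 + 5 + 7.5 = 15
(Check: W+ + W- = 36 should equal n(n+1)/2 = 36.)
Step 4: Test statistic W = min(W+, W-) = 15.
Step 5: Ties in |d|, so use the tie-corrected normal approximation.
        E[W] = n(n+1)/4 = 8*9/4 = 18.
        Tie groups: |d|=4 (t=2), |d|=7 (t=3), |d|=8 (t=2); sum(t^3 - t) = 36.
        Var[W] = n(n+1)(2n+1)/24 - sum(t^3-t)/48 = 1224/24 - 36/48 = 50.25.
        z = (W - E[W]) / sqrt(Var[W]) = (15 - 18) / 7.0887 = -0.4232.
        Two-sided p = 2*Phi(z) = 0.672144.
Step 6: alpha = 0.1. fail to reject H0.

W+ = 21, W- = 15, W = min = 15, p = 0.672144, fail to reject H0.


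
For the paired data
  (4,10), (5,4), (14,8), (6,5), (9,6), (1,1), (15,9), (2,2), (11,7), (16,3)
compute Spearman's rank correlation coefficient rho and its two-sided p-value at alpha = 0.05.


Step 1: Rank x and y separately (midranks; no ties here).
rank(x): 4->3, 5->4, 14->8, 6->5, 9->6, 1->1, 15->9, 2->2, 11->7, 16->10
rank(y): 10->10, 4->4, 8->8, 5->5, 6->6, 1->1, 9->9, 2->2, 7->7, 3->3
Step 2: d_i = R_x(i) - R_y(i); compute d_i^2.
  (3-10)^2=49, (4-4)^2=0, (8-8)^2=0, (5-5)^2=0, (6-6)^2=0, (1-1)^2=0, (9-9)^2=0, (2-2)^2=0, (7-7)^2=0, (10-3)^2=49
sum(d^2) = 98.
Step 3: rho = 1 - 6*98 / (10*(10^2 - 1)) = 1 - 588/990 = 0.406061.
Step 4: Under H0, t = rho * sqrt((n-2)/(1-rho^2)) = 1.2568 ~ t(8).
Step 5: Two-sided p-value from the t-distribution with 8 df = 0.244282.
Step 6: alpha = 0.05. fail to reject H0.

rho = 0.4061, p = 0.244282, fail to reject H0 at alpha = 0.05.


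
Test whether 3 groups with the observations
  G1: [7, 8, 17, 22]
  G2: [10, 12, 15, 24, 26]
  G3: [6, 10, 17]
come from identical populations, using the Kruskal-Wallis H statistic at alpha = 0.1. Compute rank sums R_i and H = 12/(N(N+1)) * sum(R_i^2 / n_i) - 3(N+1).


Step 1: Combine all N = 12 observations and assign midranks.
sorted (value, group, rank): (6,G3,1), (7,G1,2), (8,G1,3), (10,G2,4.5), (10,G3,4.5), (12,G2,6), (15,G2,7), (17,G1,8.5), (17,G3,8.5), (22,G1,10), (24,G2,11), (26,G2,12)
Step 2: Sum ranks within each group.
R_1 = 23.5 (n_1 = 4)
R_2 = 40.5 (n_2 = 5)
R_3 = 14 (n_3 = 3)
Step 3: H = 12/(N(N+1)) * sum(R_i^2/n_i) - 3(N+1)
     = 12/(12*13) * (23.5^2/4 + 40.5^2/5 + 14^2/3) - 3*13
     = 0.076923 * 531.446 - 39
     = 1.880449.
Step 4: Ties present; correction factor C = 1 - 12/(12^3 - 12) = 0.993007. Corrected H = 1.880449 / 0.993007 = 1.893691.
Step 5: Under H0, H ~ chi^2(2); p-value = 0.387963.
Step 6: alpha = 0.1. fail to reject H0.

H = 1.8937, df = 2, p = 0.387963, fail to reject H0.


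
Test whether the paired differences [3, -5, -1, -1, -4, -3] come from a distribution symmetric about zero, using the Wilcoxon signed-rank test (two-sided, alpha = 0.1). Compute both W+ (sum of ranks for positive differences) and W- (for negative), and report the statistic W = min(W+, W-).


Step 1: Drop any zero differences (none here) and take |d_i|.
|d| = [3, 5, 1, 1, 4, 3]
Step 2: Midrank |d_i| (ties get averaged ranks).
ranks: |3|->3.5, |5|->6, |1|->1.5, |1|->1.5, |4|->5, |3|->3.5
Step 3: Attach original signs; sum ranks with positive sign and with negative sign.
W+ = 3.5 = 3.5
W- = 6 + 1.5 + 1.5 + 5 + 3.5 = 17.5
(Check: W+ + W- = 21 should equal n(n+1)/2 = 21.)
Step 4: Test statistic W = min(W+, W-) = 3.5.
Step 5: Ties in |d|, so use the tie-corrected normal approximation.
        E[W] = n(n+1)/4 = 6*7/4 = 10.5.
        Tie groups: |d|=1 (t=2), |d|=3 (t=2); sum(t^3 - t) = 12.
        Var[W] = n(n+1)(2n+1)/24 - sum(t^3-t)/48 = 546/24 - 12/48 = 22.5.
        z = (W - E[W]) / sqrt(Var[W]) = (3.5 - 10.5) / 4.7434 = -1.4757.
        Two-sided p = 2*Phi(z) = 0.140017.
Step 6: alpha = 0.1. fail to reject H0.

W+ = 3.5, W- = 17.5, W = min = 3.5, p = 0.140017, fail to reject H0.


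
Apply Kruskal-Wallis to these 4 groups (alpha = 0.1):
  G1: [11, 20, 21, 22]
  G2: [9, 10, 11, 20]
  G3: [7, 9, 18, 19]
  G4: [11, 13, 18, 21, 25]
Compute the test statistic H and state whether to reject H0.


Step 1: Combine all N = 17 observations and assign midranks.
sorted (value, group, rank): (7,G3,1), (9,G2,2.5), (9,G3,2.5), (10,G2,4), (11,G1,6), (11,G2,6), (11,G4,6), (13,G4,8), (18,G3,9.5), (18,G4,9.5), (19,G3,11), (20,G1,12.5), (20,G2,12.5), (21,G1,14.5), (21,G4,14.5), (22,G1,16), (25,G4,17)
Step 2: Sum ranks within each group.
R_1 = 49 (n_1 = 4)
R_2 = 25 (n_2 = 4)
R_3 = 24 (n_3 = 4)
R_4 = 55 (n_4 = 5)
Step 3: H = 12/(N(N+1)) * sum(R_i^2/n_i) - 3(N+1)
     = 12/(17*18) * (49^2/4 + 25^2/4 + 24^2/4 + 55^2/5) - 3*18
     = 0.039216 * 1505.5 - 54
     = 5.039216.
Step 4: Ties present; correction factor C = 1 - 48/(17^3 - 17) = 0.990196. Corrected H = 5.039216 / 0.990196 = 5.089109.
Step 5: Under H0, H ~ chi^2(3); p-value = 0.165387.
Step 6: alpha = 0.1. fail to reject H0.

H = 5.0891, df = 3, p = 0.165387, fail to reject H0.


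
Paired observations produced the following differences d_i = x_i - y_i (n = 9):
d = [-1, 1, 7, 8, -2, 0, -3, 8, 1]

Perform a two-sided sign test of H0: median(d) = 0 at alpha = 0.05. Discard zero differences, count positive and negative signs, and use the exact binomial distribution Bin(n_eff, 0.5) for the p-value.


Step 1: Discard zero differences. Original n = 9; n_eff = number of nonzero differences = 8.
Nonzero differences (with sign): -1, +1, +7, +8, -2, -3, +8, +1
Step 2: Count signs: positive = 5, negative = 3.
Step 3: Under H0: P(positive) = 0.5, so the number of positives S ~ Bin(8, 0.5).
Step 4: Two-sided exact p-value = sum of Bin(8,0.5) probabilities at or below the observed probability = 0.726562.
Step 5: alpha = 0.05. fail to reject H0.

n_eff = 8, pos = 5, neg = 3, p = 0.726562, fail to reject H0.


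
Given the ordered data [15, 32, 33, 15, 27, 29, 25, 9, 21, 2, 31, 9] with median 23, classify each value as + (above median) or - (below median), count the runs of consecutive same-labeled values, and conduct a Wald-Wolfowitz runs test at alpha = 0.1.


Step 1: Compute median = 23; label A = above, B = below.
Labels in order: BAABAAABBBAB  (n_A = 6, n_B = 6)
Step 2: Count runs R = 7.
Step 3: Under H0 (random ordering), E[R] = 2*n_A*n_B/(n_A+n_B) + 1 = 2*6*6/12 + 1 = 7.0000.
        Var[R] = 2*n_A*n_B*(2*n_A*n_B - n_A - n_B) / ((n_A+n_B)^2 * (n_A+n_B-1)) = 4320/1584 = 2.7273.
        SD[R] = 1.6514.
Step 4: R = E[R], so z = 0 with no continuity correction.
Step 5: Two-sided p-value via normal approximation = 2*(1 - Phi(|z|)) = 1.000000.
Step 6: alpha = 0.1. fail to reject H0.

R = 7, z = 0.0000, p = 1.000000, fail to reject H0.


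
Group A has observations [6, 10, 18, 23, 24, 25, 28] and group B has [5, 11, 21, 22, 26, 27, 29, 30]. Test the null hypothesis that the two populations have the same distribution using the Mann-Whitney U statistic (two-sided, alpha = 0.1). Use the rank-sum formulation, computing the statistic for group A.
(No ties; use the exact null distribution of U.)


Step 1: Combine and sort all 15 observations; assign midranks.
sorted (value, group): (5,Y), (6,X), (10,X), (11,Y), (18,X), (21,Y), (22,Y), (23,X), (24,X), (25,X), (26,Y), (27,Y), (28,X), (29,Y), (30,Y)
ranks: 5->1, 6->2, 10->3, 11->4, 18->5, 21->6, 22->7, 23->8, 24->9, 25->10, 26->11, 27->12, 28->13, 29->14, 30->15
Step 2: Rank sum for X: R1 = 2 + 3 + 5 + 8 + 9 + 10 + 13 = 50.
Step 3: U_X = R1 - n1(n1+1)/2 = 50 - 7*8/2 = 50 - 28 = 22.
       U_Y = n1*n2 - U_X = 56 - 22 = 34.
Step 4: No ties, so the exact null distribution of U (based on enumerating the C(15,7) = 6435 equally likely rank assignments) gives the two-sided p-value.
Step 5: p-value = 0.535820; compare to alpha = 0.1. fail to reject H0.

U_X = 22, p = 0.535820, fail to reject H0 at alpha = 0.1.


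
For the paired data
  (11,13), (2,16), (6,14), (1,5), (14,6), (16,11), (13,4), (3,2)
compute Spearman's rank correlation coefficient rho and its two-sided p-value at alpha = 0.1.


Step 1: Rank x and y separately (midranks; no ties here).
rank(x): 11->5, 2->2, 6->4, 1->1, 14->7, 16->8, 13->6, 3->3
rank(y): 13->6, 16->8, 14->7, 5->3, 6->4, 11->5, 4->2, 2->1
Step 2: d_i = R_x(i) - R_y(i); compute d_i^2.
  (5-6)^2=1, (2-8)^2=36, (4-7)^2=9, (1-3)^2=4, (7-4)^2=9, (8-5)^2=9, (6-2)^2=16, (3-1)^2=4
sum(d^2) = 88.
Step 3: rho = 1 - 6*88 / (8*(8^2 - 1)) = 1 - 528/504 = -0.047619.
Step 4: Under H0, t = rho * sqrt((n-2)/(1-rho^2)) = -0.1168 ~ t(6).
Step 5: Two-sided p-value from the t-distribution with 6 df = 0.910849.
Step 6: alpha = 0.1. fail to reject H0.

rho = -0.0476, p = 0.910849, fail to reject H0 at alpha = 0.1.


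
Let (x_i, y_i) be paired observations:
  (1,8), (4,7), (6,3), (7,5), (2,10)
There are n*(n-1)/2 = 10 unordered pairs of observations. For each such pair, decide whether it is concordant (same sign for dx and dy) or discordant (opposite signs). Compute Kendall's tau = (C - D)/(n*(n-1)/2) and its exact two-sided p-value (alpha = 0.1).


Step 1: Enumerate the 10 unordered pairs (i,j) with i<j and classify each by sign(x_j-x_i) * sign(y_j-y_i).
  (1,2):dx=+3,dy=-1->D; (1,3):dx=+5,dy=-5->D; (1,4):dx=+6,dy=-3->D; (1,5):dx=+1,dy=+2->C
  (2,3):dx=+2,dy=-4->D; (2,4):dx=+3,dy=-2->D; (2,5):dx=-2,dy=+3->D; (3,4):dx=+1,dy=+2->C
  (3,5):dx=-4,dy=+7->D; (4,5):dx=-5,dy=+5->D
Step 2: C = 2, D = 8, total pairs = 10.
Step 3: tau = (C - D)/(n(n-1)/2) = (2 - 8)/10 = -0.600000.
Step 4: Exact two-sided p-value (enumerate n! = 120 permutations of y under H0): p = 0.233333.
Step 5: alpha = 0.1. fail to reject H0.

tau_b = -0.6000 (C=2, D=8), p = 0.233333, fail to reject H0.


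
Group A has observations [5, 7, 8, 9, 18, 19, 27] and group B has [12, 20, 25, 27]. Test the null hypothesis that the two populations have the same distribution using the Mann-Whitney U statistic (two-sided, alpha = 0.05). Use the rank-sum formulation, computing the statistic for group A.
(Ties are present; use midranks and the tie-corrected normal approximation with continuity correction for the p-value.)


Step 1: Combine and sort all 11 observations; assign midranks.
sorted (value, group): (5,X), (7,X), (8,X), (9,X), (12,Y), (18,X), (19,X), (20,Y), (25,Y), (27,X), (27,Y)
ranks: 5->1, 7->2, 8->3, 9->4, 12->5, 18->6, 19->7, 20->8, 25->9, 27->10.5, 27->10.5
Step 2: Rank sum for X: R1 = 1 + 2 + 3 + 4 + 6 + 7 + 10.5 = 33.5.
Step 3: U_X = R1 - n1(n1+1)/2 = 33.5 - 7*8/2 = 33.5 - 28 = 5.5.
       U_Y = n1*n2 - U_X = 28 - 5.5 = 22.5.
Step 4: Ties are present, so use the tie-corrected normal approximation (with continuity correction) for the p-value.
Step 5: p-value = 0.129695; compare to alpha = 0.05. fail to reject H0.

U_X = 5.5, p = 0.129695, fail to reject H0 at alpha = 0.05.


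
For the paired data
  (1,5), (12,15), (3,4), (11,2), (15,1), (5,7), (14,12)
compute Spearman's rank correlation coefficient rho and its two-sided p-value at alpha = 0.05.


Step 1: Rank x and y separately (midranks; no ties here).
rank(x): 1->1, 12->5, 3->2, 11->4, 15->7, 5->3, 14->6
rank(y): 5->4, 15->7, 4->3, 2->2, 1->1, 7->5, 12->6
Step 2: d_i = R_x(i) - R_y(i); compute d_i^2.
  (1-4)^2=9, (5-7)^2=4, (2-3)^2=1, (4-2)^2=4, (7-1)^2=36, (3-5)^2=4, (6-6)^2=0
sum(d^2) = 58.
Step 3: rho = 1 - 6*58 / (7*(7^2 - 1)) = 1 - 348/336 = -0.035714.
Step 4: Under H0, t = rho * sqrt((n-2)/(1-rho^2)) = -0.0799 ~ t(5).
Step 5: Two-sided p-value from the t-distribution with 5 df = 0.939408.
Step 6: alpha = 0.05. fail to reject H0.

rho = -0.0357, p = 0.939408, fail to reject H0 at alpha = 0.05.


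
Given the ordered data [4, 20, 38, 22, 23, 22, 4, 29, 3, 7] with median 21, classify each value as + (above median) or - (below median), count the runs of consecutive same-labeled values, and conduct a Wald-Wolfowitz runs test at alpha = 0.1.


Step 1: Compute median = 21; label A = above, B = below.
Labels in order: BBAAAABABB  (n_A = 5, n_B = 5)
Step 2: Count runs R = 5.
Step 3: Under H0 (random ordering), E[R] = 2*n_A*n_B/(n_A+n_B) + 1 = 2*5*5/10 + 1 = 6.0000.
        Var[R] = 2*n_A*n_B*(2*n_A*n_B - n_A - n_B) / ((n_A+n_B)^2 * (n_A+n_B-1)) = 2000/900 = 2.2222.
        SD[R] = 1.4907.
Step 4: Continuity-corrected z = (R + 0.5 - E[R]) / SD[R] = (5 + 0.5 - 6.0000) / 1.4907 = -0.3354.
Step 5: Two-sided p-value via normal approximation = 2*(1 - Phi(|z|)) = 0.737316.
Step 6: alpha = 0.1. fail to reject H0.

R = 5, z = -0.3354, p = 0.737316, fail to reject H0.


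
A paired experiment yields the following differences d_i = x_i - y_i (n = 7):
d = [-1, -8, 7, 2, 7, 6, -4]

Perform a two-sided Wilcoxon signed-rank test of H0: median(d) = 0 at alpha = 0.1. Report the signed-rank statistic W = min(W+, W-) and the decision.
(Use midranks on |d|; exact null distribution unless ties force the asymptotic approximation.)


Step 1: Drop any zero differences (none here) and take |d_i|.
|d| = [1, 8, 7, 2, 7, 6, 4]
Step 2: Midrank |d_i| (ties get averaged ranks).
ranks: |1|->1, |8|->7, |7|->5.5, |2|->2, |7|->5.5, |6|->4, |4|->3
Step 3: Attach original signs; sum ranks with positive sign and with negative sign.
W+ = 5.5 + 2 + 5.5 + 4 = 17
W- = 1 + 7 + 3 = 11
(Check: W+ + W- = 28 should equal n(n+1)/2 = 28.)
Step 4: Test statistic W = min(W+, W-) = 11.
Step 5: Ties in |d|, so use the tie-corrected normal approximation.
        E[W] = n(n+1)/4 = 7*8/4 = 14.
        Tie groups: |d|=7 (t=2); sum(t^3 - t) = 6.
        Var[W] = n(n+1)(2n+1)/24 - sum(t^3-t)/48 = 840/24 - 6/48 = 34.875.
        z = (W - E[W]) / sqrt(Var[W]) = (11 - 14) / 5.9055 = -0.5080.
        Two-sided p = 2*Phi(z) = 0.611453.
Step 6: alpha = 0.1. fail to reject H0.

W+ = 17, W- = 11, W = min = 11, p = 0.611453, fail to reject H0.


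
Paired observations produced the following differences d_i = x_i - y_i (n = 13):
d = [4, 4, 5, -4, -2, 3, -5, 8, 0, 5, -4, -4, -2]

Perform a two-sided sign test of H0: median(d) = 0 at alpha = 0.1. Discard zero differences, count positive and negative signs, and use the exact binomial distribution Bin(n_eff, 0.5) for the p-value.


Step 1: Discard zero differences. Original n = 13; n_eff = number of nonzero differences = 12.
Nonzero differences (with sign): +4, +4, +5, -4, -2, +3, -5, +8, +5, -4, -4, -2
Step 2: Count signs: positive = 6, negative = 6.
Step 3: Under H0: P(positive) = 0.5, so the number of positives S ~ Bin(12, 0.5).
Step 4: Two-sided exact p-value = sum of Bin(12,0.5) probabilities at or below the observed probability = 1.000000.
Step 5: alpha = 0.1. fail to reject H0.

n_eff = 12, pos = 6, neg = 6, p = 1.000000, fail to reject H0.


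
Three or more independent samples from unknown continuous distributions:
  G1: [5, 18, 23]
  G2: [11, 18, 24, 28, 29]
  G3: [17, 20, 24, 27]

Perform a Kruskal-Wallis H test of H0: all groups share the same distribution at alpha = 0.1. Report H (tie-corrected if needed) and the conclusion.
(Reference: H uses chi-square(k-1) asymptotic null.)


Step 1: Combine all N = 12 observations and assign midranks.
sorted (value, group, rank): (5,G1,1), (11,G2,2), (17,G3,3), (18,G1,4.5), (18,G2,4.5), (20,G3,6), (23,G1,7), (24,G2,8.5), (24,G3,8.5), (27,G3,10), (28,G2,11), (29,G2,12)
Step 2: Sum ranks within each group.
R_1 = 12.5 (n_1 = 3)
R_2 = 38 (n_2 = 5)
R_3 = 27.5 (n_3 = 4)
Step 3: H = 12/(N(N+1)) * sum(R_i^2/n_i) - 3(N+1)
     = 12/(12*13) * (12.5^2/3 + 38^2/5 + 27.5^2/4) - 3*13
     = 0.076923 * 529.946 - 39
     = 1.765064.
Step 4: Ties present; correction factor C = 1 - 12/(12^3 - 12) = 0.993007. Corrected H = 1.765064 / 0.993007 = 1.777494.
Step 5: Under H0, H ~ chi^2(2); p-value = 0.411171.
Step 6: alpha = 0.1. fail to reject H0.

H = 1.7775, df = 2, p = 0.411171, fail to reject H0.


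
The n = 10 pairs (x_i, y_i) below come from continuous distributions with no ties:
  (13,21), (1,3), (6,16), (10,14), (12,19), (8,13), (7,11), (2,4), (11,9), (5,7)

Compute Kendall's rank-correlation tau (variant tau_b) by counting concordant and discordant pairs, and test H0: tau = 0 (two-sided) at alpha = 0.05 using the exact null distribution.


Step 1: Enumerate the 45 unordered pairs (i,j) with i<j and classify each by sign(x_j-x_i) * sign(y_j-y_i).
  (1,2):dx=-12,dy=-18->C; (1,3):dx=-7,dy=-5->C; (1,4):dx=-3,dy=-7->C; (1,5):dx=-1,dy=-2->C
  (1,6):dx=-5,dy=-8->C; (1,7):dx=-6,dy=-10->C; (1,8):dx=-11,dy=-17->C; (1,9):dx=-2,dy=-12->C
  (1,10):dx=-8,dy=-14->C; (2,3):dx=+5,dy=+13->C; (2,4):dx=+9,dy=+11->C; (2,5):dx=+11,dy=+16->C
  (2,6):dx=+7,dy=+10->C; (2,7):dx=+6,dy=+8->C; (2,8):dx=+1,dy=+1->C; (2,9):dx=+10,dy=+6->C
  (2,10):dx=+4,dy=+4->C; (3,4):dx=+4,dy=-2->D; (3,5):dx=+6,dy=+3->C; (3,6):dx=+2,dy=-3->D
  (3,7):dx=+1,dy=-5->D; (3,8):dx=-4,dy=-12->C; (3,9):dx=+5,dy=-7->D; (3,10):dx=-1,dy=-9->C
  (4,5):dx=+2,dy=+5->C; (4,6):dx=-2,dy=-1->C; (4,7):dx=-3,dy=-3->C; (4,8):dx=-8,dy=-10->C
  (4,9):dx=+1,dy=-5->D; (4,10):dx=-5,dy=-7->C; (5,6):dx=-4,dy=-6->C; (5,7):dx=-5,dy=-8->C
  (5,8):dx=-10,dy=-15->C; (5,9):dx=-1,dy=-10->C; (5,10):dx=-7,dy=-12->C; (6,7):dx=-1,dy=-2->C
  (6,8):dx=-6,dy=-9->C; (6,9):dx=+3,dy=-4->D; (6,10):dx=-3,dy=-6->C; (7,8):dx=-5,dy=-7->C
  (7,9):dx=+4,dy=-2->D; (7,10):dx=-2,dy=-4->C; (8,9):dx=+9,dy=+5->C; (8,10):dx=+3,dy=+3->C
  (9,10):dx=-6,dy=-2->C
Step 2: C = 38, D = 7, total pairs = 45.
Step 3: tau = (C - D)/(n(n-1)/2) = (38 - 7)/45 = 0.688889.
Step 4: Exact two-sided p-value (enumerate n! = 3628800 permutations of y under H0): p = 0.004687.
Step 5: alpha = 0.05. reject H0.

tau_b = 0.6889 (C=38, D=7), p = 0.004687, reject H0.


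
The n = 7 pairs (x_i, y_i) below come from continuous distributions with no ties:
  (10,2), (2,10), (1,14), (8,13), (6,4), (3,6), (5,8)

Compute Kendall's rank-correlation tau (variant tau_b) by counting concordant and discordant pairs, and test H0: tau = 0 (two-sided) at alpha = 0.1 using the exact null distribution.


Step 1: Enumerate the 21 unordered pairs (i,j) with i<j and classify each by sign(x_j-x_i) * sign(y_j-y_i).
  (1,2):dx=-8,dy=+8->D; (1,3):dx=-9,dy=+12->D; (1,4):dx=-2,dy=+11->D; (1,5):dx=-4,dy=+2->D
  (1,6):dx=-7,dy=+4->D; (1,7):dx=-5,dy=+6->D; (2,3):dx=-1,dy=+4->D; (2,4):dx=+6,dy=+3->C
  (2,5):dx=+4,dy=-6->D; (2,6):dx=+1,dy=-4->D; (2,7):dx=+3,dy=-2->D; (3,4):dx=+7,dy=-1->D
  (3,5):dx=+5,dy=-10->D; (3,6):dx=+2,dy=-8->D; (3,7):dx=+4,dy=-6->D; (4,5):dx=-2,dy=-9->C
  (4,6):dx=-5,dy=-7->C; (4,7):dx=-3,dy=-5->C; (5,6):dx=-3,dy=+2->D; (5,7):dx=-1,dy=+4->D
  (6,7):dx=+2,dy=+2->C
Step 2: C = 5, D = 16, total pairs = 21.
Step 3: tau = (C - D)/(n(n-1)/2) = (5 - 16)/21 = -0.523810.
Step 4: Exact two-sided p-value (enumerate n! = 5040 permutations of y under H0): p = 0.136111.
Step 5: alpha = 0.1. fail to reject H0.

tau_b = -0.5238 (C=5, D=16), p = 0.136111, fail to reject H0.


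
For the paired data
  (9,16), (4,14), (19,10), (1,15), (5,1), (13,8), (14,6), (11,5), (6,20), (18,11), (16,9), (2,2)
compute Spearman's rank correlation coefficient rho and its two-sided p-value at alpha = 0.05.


Step 1: Rank x and y separately (midranks; no ties here).
rank(x): 9->6, 4->3, 19->12, 1->1, 5->4, 13->8, 14->9, 11->7, 6->5, 18->11, 16->10, 2->2
rank(y): 16->11, 14->9, 10->7, 15->10, 1->1, 8->5, 6->4, 5->3, 20->12, 11->8, 9->6, 2->2
Step 2: d_i = R_x(i) - R_y(i); compute d_i^2.
  (6-11)^2=25, (3-9)^2=36, (12-7)^2=25, (1-10)^2=81, (4-1)^2=9, (8-5)^2=9, (9-4)^2=25, (7-3)^2=16, (5-12)^2=49, (11-8)^2=9, (10-6)^2=16, (2-2)^2=0
sum(d^2) = 300.
Step 3: rho = 1 - 6*300 / (12*(12^2 - 1)) = 1 - 1800/1716 = -0.048951.
Step 4: Under H0, t = rho * sqrt((n-2)/(1-rho^2)) = -0.1550 ~ t(10).
Step 5: Two-sided p-value from the t-distribution with 10 df = 0.879919.
Step 6: alpha = 0.05. fail to reject H0.

rho = -0.0490, p = 0.879919, fail to reject H0 at alpha = 0.05.


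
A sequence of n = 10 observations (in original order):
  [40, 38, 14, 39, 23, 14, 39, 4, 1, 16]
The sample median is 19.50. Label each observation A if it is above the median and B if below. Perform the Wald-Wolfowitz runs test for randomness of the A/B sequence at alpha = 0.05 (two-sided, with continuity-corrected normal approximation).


Step 1: Compute median = 19.50; label A = above, B = below.
Labels in order: AABAABABBB  (n_A = 5, n_B = 5)
Step 2: Count runs R = 6.
Step 3: Under H0 (random ordering), E[R] = 2*n_A*n_B/(n_A+n_B) + 1 = 2*5*5/10 + 1 = 6.0000.
        Var[R] = 2*n_A*n_B*(2*n_A*n_B - n_A - n_B) / ((n_A+n_B)^2 * (n_A+n_B-1)) = 2000/900 = 2.2222.
        SD[R] = 1.4907.
Step 4: R = E[R], so z = 0 with no continuity correction.
Step 5: Two-sided p-value via normal approximation = 2*(1 - Phi(|z|)) = 1.000000.
Step 6: alpha = 0.05. fail to reject H0.

R = 6, z = 0.0000, p = 1.000000, fail to reject H0.


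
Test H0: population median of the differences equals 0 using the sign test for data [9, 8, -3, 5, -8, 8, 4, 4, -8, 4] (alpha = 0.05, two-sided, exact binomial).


Step 1: Discard zero differences. Original n = 10; n_eff = number of nonzero differences = 10.
Nonzero differences (with sign): +9, +8, -3, +5, -8, +8, +4, +4, -8, +4
Step 2: Count signs: positive = 7, negative = 3.
Step 3: Under H0: P(positive) = 0.5, so the number of positives S ~ Bin(10, 0.5).
Step 4: Two-sided exact p-value = sum of Bin(10,0.5) probabilities at or below the observed probability = 0.343750.
Step 5: alpha = 0.05. fail to reject H0.

n_eff = 10, pos = 7, neg = 3, p = 0.343750, fail to reject H0.


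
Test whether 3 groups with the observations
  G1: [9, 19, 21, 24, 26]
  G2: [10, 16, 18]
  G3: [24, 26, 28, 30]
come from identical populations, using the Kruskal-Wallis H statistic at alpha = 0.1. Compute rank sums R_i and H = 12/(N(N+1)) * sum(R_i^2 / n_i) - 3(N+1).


Step 1: Combine all N = 12 observations and assign midranks.
sorted (value, group, rank): (9,G1,1), (10,G2,2), (16,G2,3), (18,G2,4), (19,G1,5), (21,G1,6), (24,G1,7.5), (24,G3,7.5), (26,G1,9.5), (26,G3,9.5), (28,G3,11), (30,G3,12)
Step 2: Sum ranks within each group.
R_1 = 29 (n_1 = 5)
R_2 = 9 (n_2 = 3)
R_3 = 40 (n_3 = 4)
Step 3: H = 12/(N(N+1)) * sum(R_i^2/n_i) - 3(N+1)
     = 12/(12*13) * (29^2/5 + 9^2/3 + 40^2/4) - 3*13
     = 0.076923 * 595.2 - 39
     = 6.784615.
Step 4: Ties present; correction factor C = 1 - 12/(12^3 - 12) = 0.993007. Corrected H = 6.784615 / 0.993007 = 6.832394.
Step 5: Under H0, H ~ chi^2(2); p-value = 0.032837.
Step 6: alpha = 0.1. reject H0.

H = 6.8324, df = 2, p = 0.032837, reject H0.


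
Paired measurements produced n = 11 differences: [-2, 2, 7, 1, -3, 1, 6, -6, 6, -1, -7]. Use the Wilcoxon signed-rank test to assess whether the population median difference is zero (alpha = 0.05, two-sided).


Step 1: Drop any zero differences (none here) and take |d_i|.
|d| = [2, 2, 7, 1, 3, 1, 6, 6, 6, 1, 7]
Step 2: Midrank |d_i| (ties get averaged ranks).
ranks: |2|->4.5, |2|->4.5, |7|->10.5, |1|->2, |3|->6, |1|->2, |6|->8, |6|->8, |6|->8, |1|->2, |7|->10.5
Step 3: Attach original signs; sum ranks with positive sign and with negative sign.
W+ = 4.5 + 10.5 + 2 + 2 + 8 + 8 = 35
W- = 4.5 + 6 + 8 + 2 + 10.5 = 31
(Check: W+ + W- = 66 should equal n(n+1)/2 = 66.)
Step 4: Test statistic W = min(W+, W-) = 31.
Step 5: Ties in |d|, so use the tie-corrected normal approximation.
        E[W] = n(n+1)/4 = 11*12/4 = 33.
        Tie groups: |d|=1 (t=3), |d|=2 (t=2), |d|=6 (t=3), |d|=7 (t=2); sum(t^3 - t) = 60.
        Var[W] = n(n+1)(2n+1)/24 - sum(t^3-t)/48 = 3036/24 - 60/48 = 125.25.
        z = (W - E[W]) / sqrt(Var[W]) = (31 - 33) / 11.1915 = -0.1787.
        Two-sided p = 2*Phi(z) = 0.858168.
Step 6: alpha = 0.05. fail to reject H0.

W+ = 35, W- = 31, W = min = 31, p = 0.858168, fail to reject H0.


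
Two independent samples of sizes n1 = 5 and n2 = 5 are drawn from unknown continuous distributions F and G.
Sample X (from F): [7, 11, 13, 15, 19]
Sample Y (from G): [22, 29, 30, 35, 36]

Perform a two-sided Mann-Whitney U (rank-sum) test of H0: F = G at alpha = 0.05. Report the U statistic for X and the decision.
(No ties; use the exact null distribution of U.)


Step 1: Combine and sort all 10 observations; assign midranks.
sorted (value, group): (7,X), (11,X), (13,X), (15,X), (19,X), (22,Y), (29,Y), (30,Y), (35,Y), (36,Y)
ranks: 7->1, 11->2, 13->3, 15->4, 19->5, 22->6, 29->7, 30->8, 35->9, 36->10
Step 2: Rank sum for X: R1 = 1 + 2 + 3 + 4 + 5 = 15.
Step 3: U_X = R1 - n1(n1+1)/2 = 15 - 5*6/2 = 15 - 15 = 0.
       U_Y = n1*n2 - U_X = 25 - 0 = 25.
Step 4: No ties, so the exact null distribution of U (based on enumerating the C(10,5) = 252 equally likely rank assignments) gives the two-sided p-value.
Step 5: p-value = 0.007937; compare to alpha = 0.05. reject H0.

U_X = 0, p = 0.007937, reject H0 at alpha = 0.05.


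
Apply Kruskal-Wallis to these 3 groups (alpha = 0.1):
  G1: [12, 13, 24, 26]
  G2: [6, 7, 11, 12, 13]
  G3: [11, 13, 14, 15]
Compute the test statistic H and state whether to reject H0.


Step 1: Combine all N = 13 observations and assign midranks.
sorted (value, group, rank): (6,G2,1), (7,G2,2), (11,G2,3.5), (11,G3,3.5), (12,G1,5.5), (12,G2,5.5), (13,G1,8), (13,G2,8), (13,G3,8), (14,G3,10), (15,G3,11), (24,G1,12), (26,G1,13)
Step 2: Sum ranks within each group.
R_1 = 38.5 (n_1 = 4)
R_2 = 20 (n_2 = 5)
R_3 = 32.5 (n_3 = 4)
Step 3: H = 12/(N(N+1)) * sum(R_i^2/n_i) - 3(N+1)
     = 12/(13*14) * (38.5^2/4 + 20^2/5 + 32.5^2/4) - 3*14
     = 0.065934 * 714.625 - 42
     = 5.118132.
Step 4: Ties present; correction factor C = 1 - 36/(13^3 - 13) = 0.983516. Corrected H = 5.118132 / 0.983516 = 5.203911.
Step 5: Under H0, H ~ chi^2(2); p-value = 0.074128.
Step 6: alpha = 0.1. reject H0.

H = 5.2039, df = 2, p = 0.074128, reject H0.


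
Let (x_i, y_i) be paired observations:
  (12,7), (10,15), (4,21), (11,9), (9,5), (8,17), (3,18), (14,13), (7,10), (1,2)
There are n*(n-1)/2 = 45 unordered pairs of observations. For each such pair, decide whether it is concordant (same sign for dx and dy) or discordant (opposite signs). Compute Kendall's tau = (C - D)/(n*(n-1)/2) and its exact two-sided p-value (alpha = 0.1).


Step 1: Enumerate the 45 unordered pairs (i,j) with i<j and classify each by sign(x_j-x_i) * sign(y_j-y_i).
  (1,2):dx=-2,dy=+8->D; (1,3):dx=-8,dy=+14->D; (1,4):dx=-1,dy=+2->D; (1,5):dx=-3,dy=-2->C
  (1,6):dx=-4,dy=+10->D; (1,7):dx=-9,dy=+11->D; (1,8):dx=+2,dy=+6->C; (1,9):dx=-5,dy=+3->D
  (1,10):dx=-11,dy=-5->C; (2,3):dx=-6,dy=+6->D; (2,4):dx=+1,dy=-6->D; (2,5):dx=-1,dy=-10->C
  (2,6):dx=-2,dy=+2->D; (2,7):dx=-7,dy=+3->D; (2,8):dx=+4,dy=-2->D; (2,9):dx=-3,dy=-5->C
  (2,10):dx=-9,dy=-13->C; (3,4):dx=+7,dy=-12->D; (3,5):dx=+5,dy=-16->D; (3,6):dx=+4,dy=-4->D
  (3,7):dx=-1,dy=-3->C; (3,8):dx=+10,dy=-8->D; (3,9):dx=+3,dy=-11->D; (3,10):dx=-3,dy=-19->C
  (4,5):dx=-2,dy=-4->C; (4,6):dx=-3,dy=+8->D; (4,7):dx=-8,dy=+9->D; (4,8):dx=+3,dy=+4->C
  (4,9):dx=-4,dy=+1->D; (4,10):dx=-10,dy=-7->C; (5,6):dx=-1,dy=+12->D; (5,7):dx=-6,dy=+13->D
  (5,8):dx=+5,dy=+8->C; (5,9):dx=-2,dy=+5->D; (5,10):dx=-8,dy=-3->C; (6,7):dx=-5,dy=+1->D
  (6,8):dx=+6,dy=-4->D; (6,9):dx=-1,dy=-7->C; (6,10):dx=-7,dy=-15->C; (7,8):dx=+11,dy=-5->D
  (7,9):dx=+4,dy=-8->D; (7,10):dx=-2,dy=-16->C; (8,9):dx=-7,dy=-3->C; (8,10):dx=-13,dy=-11->C
  (9,10):dx=-6,dy=-8->C
Step 2: C = 19, D = 26, total pairs = 45.
Step 3: tau = (C - D)/(n(n-1)/2) = (19 - 26)/45 = -0.155556.
Step 4: Exact two-sided p-value (enumerate n! = 3628800 permutations of y under H0): p = 0.600654.
Step 5: alpha = 0.1. fail to reject H0.

tau_b = -0.1556 (C=19, D=26), p = 0.600654, fail to reject H0.


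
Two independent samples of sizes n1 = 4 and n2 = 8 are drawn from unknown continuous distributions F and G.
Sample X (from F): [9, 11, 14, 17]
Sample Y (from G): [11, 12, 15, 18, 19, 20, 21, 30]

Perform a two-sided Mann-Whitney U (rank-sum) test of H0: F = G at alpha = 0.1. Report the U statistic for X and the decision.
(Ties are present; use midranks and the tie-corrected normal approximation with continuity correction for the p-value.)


Step 1: Combine and sort all 12 observations; assign midranks.
sorted (value, group): (9,X), (11,X), (11,Y), (12,Y), (14,X), (15,Y), (17,X), (18,Y), (19,Y), (20,Y), (21,Y), (30,Y)
ranks: 9->1, 11->2.5, 11->2.5, 12->4, 14->5, 15->6, 17->7, 18->8, 19->9, 20->10, 21->11, 30->12
Step 2: Rank sum for X: R1 = 1 + 2.5 + 5 + 7 = 15.5.
Step 3: U_X = R1 - n1(n1+1)/2 = 15.5 - 4*5/2 = 15.5 - 10 = 5.5.
       U_Y = n1*n2 - U_X = 32 - 5.5 = 26.5.
Step 4: Ties are present, so use the tie-corrected normal approximation (with continuity correction) for the p-value.
Step 5: p-value = 0.088869; compare to alpha = 0.1. reject H0.

U_X = 5.5, p = 0.088869, reject H0 at alpha = 0.1.


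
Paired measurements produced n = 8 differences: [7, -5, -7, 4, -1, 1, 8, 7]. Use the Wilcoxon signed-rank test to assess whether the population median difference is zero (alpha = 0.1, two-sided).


Step 1: Drop any zero differences (none here) and take |d_i|.
|d| = [7, 5, 7, 4, 1, 1, 8, 7]
Step 2: Midrank |d_i| (ties get averaged ranks).
ranks: |7|->6, |5|->4, |7|->6, |4|->3, |1|->1.5, |1|->1.5, |8|->8, |7|->6
Step 3: Attach original signs; sum ranks with positive sign and with negative sign.
W+ = 6 + 3 + 1.5 + 8 + 6 = 24.5
W- = 4 + 6 + 1.5 = 11.5
(Check: W+ + W- = 36 should equal n(n+1)/2 = 36.)
Step 4: Test statistic W = min(W+, W-) = 11.5.
Step 5: Ties in |d|, so use the tie-corrected normal approximation.
        E[W] = n(n+1)/4 = 8*9/4 = 18.
        Tie groups: |d|=1 (t=2), |d|=7 (t=3); sum(t^3 - t) = 30.
        Var[W] = n(n+1)(2n+1)/24 - sum(t^3-t)/48 = 1224/24 - 30/48 = 50.375.
        z = (W - E[W]) / sqrt(Var[W]) = (11.5 - 18) / 7.0975 = -0.9158.
        Two-sided p = 2*Phi(z) = 0.359766.
Step 6: alpha = 0.1. fail to reject H0.

W+ = 24.5, W- = 11.5, W = min = 11.5, p = 0.359766, fail to reject H0.


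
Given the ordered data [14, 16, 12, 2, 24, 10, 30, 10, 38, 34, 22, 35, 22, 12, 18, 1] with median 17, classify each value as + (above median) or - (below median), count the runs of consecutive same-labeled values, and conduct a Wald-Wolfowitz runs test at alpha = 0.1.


Step 1: Compute median = 17; label A = above, B = below.
Labels in order: BBBBABABAAAAABAB  (n_A = 8, n_B = 8)
Step 2: Count runs R = 9.
Step 3: Under H0 (random ordering), E[R] = 2*n_A*n_B/(n_A+n_B) + 1 = 2*8*8/16 + 1 = 9.0000.
        Var[R] = 2*n_A*n_B*(2*n_A*n_B - n_A - n_B) / ((n_A+n_B)^2 * (n_A+n_B-1)) = 14336/3840 = 3.7333.
        SD[R] = 1.9322.
Step 4: R = E[R], so z = 0 with no continuity correction.
Step 5: Two-sided p-value via normal approximation = 2*(1 - Phi(|z|)) = 1.000000.
Step 6: alpha = 0.1. fail to reject H0.

R = 9, z = 0.0000, p = 1.000000, fail to reject H0.


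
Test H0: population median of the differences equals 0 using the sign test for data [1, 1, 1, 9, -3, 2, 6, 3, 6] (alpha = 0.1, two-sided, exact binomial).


Step 1: Discard zero differences. Original n = 9; n_eff = number of nonzero differences = 9.
Nonzero differences (with sign): +1, +1, +1, +9, -3, +2, +6, +3, +6
Step 2: Count signs: positive = 8, negative = 1.
Step 3: Under H0: P(positive) = 0.5, so the number of positives S ~ Bin(9, 0.5).
Step 4: Two-sided exact p-value = sum of Bin(9,0.5) probabilities at or below the observed probability = 0.039062.
Step 5: alpha = 0.1. reject H0.

n_eff = 9, pos = 8, neg = 1, p = 0.039062, reject H0.


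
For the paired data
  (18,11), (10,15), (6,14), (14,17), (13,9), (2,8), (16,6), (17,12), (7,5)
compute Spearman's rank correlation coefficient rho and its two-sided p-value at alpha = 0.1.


Step 1: Rank x and y separately (midranks; no ties here).
rank(x): 18->9, 10->4, 6->2, 14->6, 13->5, 2->1, 16->7, 17->8, 7->3
rank(y): 11->5, 15->8, 14->7, 17->9, 9->4, 8->3, 6->2, 12->6, 5->1
Step 2: d_i = R_x(i) - R_y(i); compute d_i^2.
  (9-5)^2=16, (4-8)^2=16, (2-7)^2=25, (6-9)^2=9, (5-4)^2=1, (1-3)^2=4, (7-2)^2=25, (8-6)^2=4, (3-1)^2=4
sum(d^2) = 104.
Step 3: rho = 1 - 6*104 / (9*(9^2 - 1)) = 1 - 624/720 = 0.133333.
Step 4: Under H0, t = rho * sqrt((n-2)/(1-rho^2)) = 0.3559 ~ t(7).
Step 5: Two-sided p-value from the t-distribution with 7 df = 0.732368.
Step 6: alpha = 0.1. fail to reject H0.

rho = 0.1333, p = 0.732368, fail to reject H0 at alpha = 0.1.


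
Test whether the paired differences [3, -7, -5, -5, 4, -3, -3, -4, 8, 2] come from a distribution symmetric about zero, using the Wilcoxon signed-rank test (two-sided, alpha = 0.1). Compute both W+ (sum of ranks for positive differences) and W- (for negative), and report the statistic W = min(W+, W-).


Step 1: Drop any zero differences (none here) and take |d_i|.
|d| = [3, 7, 5, 5, 4, 3, 3, 4, 8, 2]
Step 2: Midrank |d_i| (ties get averaged ranks).
ranks: |3|->3, |7|->9, |5|->7.5, |5|->7.5, |4|->5.5, |3|->3, |3|->3, |4|->5.5, |8|->10, |2|->1
Step 3: Attach original signs; sum ranks with positive sign and with negative sign.
W+ = 3 + 5.5 + 10 + 1 = 19.5
W- = 9 + 7.5 + 7.5 + 3 + 3 + 5.5 = 35.5
(Check: W+ + W- = 55 should equal n(n+1)/2 = 55.)
Step 4: Test statistic W = min(W+, W-) = 19.5.
Step 5: Ties in |d|, so use the tie-corrected normal approximation.
        E[W] = n(n+1)/4 = 10*11/4 = 27.5.
        Tie groups: |d|=3 (t=3), |d|=4 (t=2), |d|=5 (t=2); sum(t^3 - t) = 36.
        Var[W] = n(n+1)(2n+1)/24 - sum(t^3-t)/48 = 2310/24 - 36/48 = 95.5.
        z = (W - E[W]) / sqrt(Var[W]) = (19.5 - 27.5) / 9.7724 = -0.8186.
        Two-sided p = 2*Phi(z) = 0.412997.
Step 6: alpha = 0.1. fail to reject H0.

W+ = 19.5, W- = 35.5, W = min = 19.5, p = 0.412997, fail to reject H0.


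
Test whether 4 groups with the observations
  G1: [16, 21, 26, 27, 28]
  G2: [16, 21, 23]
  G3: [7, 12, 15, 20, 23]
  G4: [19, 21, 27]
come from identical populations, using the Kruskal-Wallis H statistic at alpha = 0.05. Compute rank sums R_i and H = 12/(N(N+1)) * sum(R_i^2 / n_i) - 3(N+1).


Step 1: Combine all N = 16 observations and assign midranks.
sorted (value, group, rank): (7,G3,1), (12,G3,2), (15,G3,3), (16,G1,4.5), (16,G2,4.5), (19,G4,6), (20,G3,7), (21,G1,9), (21,G2,9), (21,G4,9), (23,G2,11.5), (23,G3,11.5), (26,G1,13), (27,G1,14.5), (27,G4,14.5), (28,G1,16)
Step 2: Sum ranks within each group.
R_1 = 57 (n_1 = 5)
R_2 = 25 (n_2 = 3)
R_3 = 24.5 (n_3 = 5)
R_4 = 29.5 (n_4 = 3)
Step 3: H = 12/(N(N+1)) * sum(R_i^2/n_i) - 3(N+1)
     = 12/(16*17) * (57^2/5 + 25^2/3 + 24.5^2/5 + 29.5^2/3) - 3*17
     = 0.044118 * 1268.27 - 51
     = 4.952941.
Step 4: Ties present; correction factor C = 1 - 42/(16^3 - 16) = 0.989706. Corrected H = 4.952941 / 0.989706 = 5.004458.
Step 5: Under H0, H ~ chi^2(3); p-value = 0.171471.
Step 6: alpha = 0.05. fail to reject H0.

H = 5.0045, df = 3, p = 0.171471, fail to reject H0.


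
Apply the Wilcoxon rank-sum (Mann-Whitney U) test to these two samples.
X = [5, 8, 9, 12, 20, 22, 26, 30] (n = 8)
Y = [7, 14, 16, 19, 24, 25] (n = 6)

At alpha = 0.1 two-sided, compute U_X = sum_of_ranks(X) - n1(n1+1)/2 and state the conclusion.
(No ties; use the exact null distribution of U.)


Step 1: Combine and sort all 14 observations; assign midranks.
sorted (value, group): (5,X), (7,Y), (8,X), (9,X), (12,X), (14,Y), (16,Y), (19,Y), (20,X), (22,X), (24,Y), (25,Y), (26,X), (30,X)
ranks: 5->1, 7->2, 8->3, 9->4, 12->5, 14->6, 16->7, 19->8, 20->9, 22->10, 24->11, 25->12, 26->13, 30->14
Step 2: Rank sum for X: R1 = 1 + 3 + 4 + 5 + 9 + 10 + 13 + 14 = 59.
Step 3: U_X = R1 - n1(n1+1)/2 = 59 - 8*9/2 = 59 - 36 = 23.
       U_Y = n1*n2 - U_X = 48 - 23 = 25.
Step 4: No ties, so the exact null distribution of U (based on enumerating the C(14,8) = 3003 equally likely rank assignments) gives the two-sided p-value.
Step 5: p-value = 0.949717; compare to alpha = 0.1. fail to reject H0.

U_X = 23, p = 0.949717, fail to reject H0 at alpha = 0.1.


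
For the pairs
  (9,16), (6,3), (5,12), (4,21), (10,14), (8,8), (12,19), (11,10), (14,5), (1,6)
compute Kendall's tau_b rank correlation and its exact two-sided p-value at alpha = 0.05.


Step 1: Enumerate the 45 unordered pairs (i,j) with i<j and classify each by sign(x_j-x_i) * sign(y_j-y_i).
  (1,2):dx=-3,dy=-13->C; (1,3):dx=-4,dy=-4->C; (1,4):dx=-5,dy=+5->D; (1,5):dx=+1,dy=-2->D
  (1,6):dx=-1,dy=-8->C; (1,7):dx=+3,dy=+3->C; (1,8):dx=+2,dy=-6->D; (1,9):dx=+5,dy=-11->D
  (1,10):dx=-8,dy=-10->C; (2,3):dx=-1,dy=+9->D; (2,4):dx=-2,dy=+18->D; (2,5):dx=+4,dy=+11->C
  (2,6):dx=+2,dy=+5->C; (2,7):dx=+6,dy=+16->C; (2,8):dx=+5,dy=+7->C; (2,9):dx=+8,dy=+2->C
  (2,10):dx=-5,dy=+3->D; (3,4):dx=-1,dy=+9->D; (3,5):dx=+5,dy=+2->C; (3,6):dx=+3,dy=-4->D
  (3,7):dx=+7,dy=+7->C; (3,8):dx=+6,dy=-2->D; (3,9):dx=+9,dy=-7->D; (3,10):dx=-4,dy=-6->C
  (4,5):dx=+6,dy=-7->D; (4,6):dx=+4,dy=-13->D; (4,7):dx=+8,dy=-2->D; (4,8):dx=+7,dy=-11->D
  (4,9):dx=+10,dy=-16->D; (4,10):dx=-3,dy=-15->C; (5,6):dx=-2,dy=-6->C; (5,7):dx=+2,dy=+5->C
  (5,8):dx=+1,dy=-4->D; (5,9):dx=+4,dy=-9->D; (5,10):dx=-9,dy=-8->C; (6,7):dx=+4,dy=+11->C
  (6,8):dx=+3,dy=+2->C; (6,9):dx=+6,dy=-3->D; (6,10):dx=-7,dy=-2->C; (7,8):dx=-1,dy=-9->C
  (7,9):dx=+2,dy=-14->D; (7,10):dx=-11,dy=-13->C; (8,9):dx=+3,dy=-5->D; (8,10):dx=-10,dy=-4->C
  (9,10):dx=-13,dy=+1->D
Step 2: C = 23, D = 22, total pairs = 45.
Step 3: tau = (C - D)/(n(n-1)/2) = (23 - 22)/45 = 0.022222.
Step 4: Exact two-sided p-value (enumerate n! = 3628800 permutations of y under H0): p = 1.000000.
Step 5: alpha = 0.05. fail to reject H0.

tau_b = 0.0222 (C=23, D=22), p = 1.000000, fail to reject H0.
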